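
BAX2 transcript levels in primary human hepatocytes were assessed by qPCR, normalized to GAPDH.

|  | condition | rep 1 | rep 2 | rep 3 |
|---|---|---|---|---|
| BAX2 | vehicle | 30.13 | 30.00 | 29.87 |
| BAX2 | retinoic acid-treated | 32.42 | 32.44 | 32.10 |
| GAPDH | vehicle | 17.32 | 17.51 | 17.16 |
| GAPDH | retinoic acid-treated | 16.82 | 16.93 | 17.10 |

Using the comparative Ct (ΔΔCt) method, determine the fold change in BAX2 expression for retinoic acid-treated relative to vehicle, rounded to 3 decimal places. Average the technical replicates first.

Mean Ct: BAX2 vehicle 30.000; BAX2 retinoic acid-treated 32.320; GAPDH vehicle 17.330; GAPDH retinoic acid-treated 16.950
ΔCt(vehicle) = 30.000 − 17.330 = 12.670
ΔCt(retinoic acid-treated) = 32.320 − 16.950 = 15.370
ΔΔCt = 15.370 − 12.670 = 2.700
Fold change = 2^(−2.700) = 0.1539

0.154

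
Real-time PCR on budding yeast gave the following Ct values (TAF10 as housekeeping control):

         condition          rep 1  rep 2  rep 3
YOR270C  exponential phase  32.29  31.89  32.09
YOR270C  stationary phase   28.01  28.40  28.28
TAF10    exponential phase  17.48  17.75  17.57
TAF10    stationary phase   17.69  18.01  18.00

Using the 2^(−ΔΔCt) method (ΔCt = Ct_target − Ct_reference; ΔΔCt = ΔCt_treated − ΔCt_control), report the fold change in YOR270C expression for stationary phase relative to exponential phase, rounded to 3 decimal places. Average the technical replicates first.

Mean Ct: YOR270C exponential phase 32.090; YOR270C stationary phase 28.230; TAF10 exponential phase 17.600; TAF10 stationary phase 17.900
ΔCt(exponential phase) = 32.090 − 17.600 = 14.490
ΔCt(stationary phase) = 28.230 − 17.900 = 10.330
ΔΔCt = 10.330 − 14.490 = -4.160
Fold change = 2^(−(-4.160)) = 2^4.160 = 17.8766

17.877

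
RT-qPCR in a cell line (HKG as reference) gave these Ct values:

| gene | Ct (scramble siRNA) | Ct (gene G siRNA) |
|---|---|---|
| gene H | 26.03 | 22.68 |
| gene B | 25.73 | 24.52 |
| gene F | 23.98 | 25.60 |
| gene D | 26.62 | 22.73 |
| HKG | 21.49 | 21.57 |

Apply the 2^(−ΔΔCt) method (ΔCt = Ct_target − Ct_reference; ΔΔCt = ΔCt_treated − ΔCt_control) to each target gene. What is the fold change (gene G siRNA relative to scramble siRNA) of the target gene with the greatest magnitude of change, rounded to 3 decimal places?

15.671

gene H: ΔΔCt = (22.68−21.57) − (26.03−21.49) = 1.11 − 4.54 = -3.43; fold change = 2^3.43 = 10.778
gene B: ΔΔCt = (24.52−21.57) − (25.73−21.49) = 2.95 − 4.24 = -1.29; fold change = 2^1.29 = 2.445
gene F: ΔΔCt = (25.60−21.57) − (23.98−21.49) = 4.03 − 2.49 = 1.54; fold change = 2^-1.54 = 0.344
gene D: ΔΔCt = (22.73−21.57) − (26.62−21.49) = 1.16 − 5.13 = -3.97; fold change = 2^3.97 = 15.671
gene D has the largest |ΔΔCt| = 3.97.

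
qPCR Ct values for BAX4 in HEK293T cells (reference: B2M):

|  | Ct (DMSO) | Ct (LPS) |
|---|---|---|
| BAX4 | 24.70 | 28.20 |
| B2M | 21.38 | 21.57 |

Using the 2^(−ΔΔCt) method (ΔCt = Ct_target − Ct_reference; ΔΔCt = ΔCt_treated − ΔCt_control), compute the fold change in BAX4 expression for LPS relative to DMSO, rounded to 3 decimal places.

ΔCt(DMSO) = 24.700 − 21.380 = 3.320
ΔCt(LPS) = 28.200 − 21.570 = 6.630
ΔΔCt = 6.630 − 3.320 = 3.310
Fold change = 2^(−3.310) = 0.1008

0.101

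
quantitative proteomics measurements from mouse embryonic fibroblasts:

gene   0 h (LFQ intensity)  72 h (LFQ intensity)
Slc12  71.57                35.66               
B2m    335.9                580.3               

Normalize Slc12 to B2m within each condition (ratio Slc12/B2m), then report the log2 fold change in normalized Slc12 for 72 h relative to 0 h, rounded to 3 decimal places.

-1.794

Slc12/B2m (0 h) = 71.57 / 335.9 = 0.21307
Slc12/B2m (72 h) = 35.66 / 580.3 = 0.061451
Fold change = 0.061451 / 0.21307 = 0.2884
log2(0.2884) = -1.7938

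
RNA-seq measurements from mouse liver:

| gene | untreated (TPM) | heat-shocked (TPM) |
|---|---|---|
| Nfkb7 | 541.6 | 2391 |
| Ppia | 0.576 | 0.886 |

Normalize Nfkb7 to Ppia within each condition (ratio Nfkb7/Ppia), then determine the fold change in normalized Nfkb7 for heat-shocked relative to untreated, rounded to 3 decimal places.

2.870

Nfkb7/Ppia (untreated) = 541.6 / 0.576 = 940.28
Nfkb7/Ppia (heat-shocked) = 2391 / 0.886 = 2698.6
Fold change = 2698.6 / 940.28 = 2.8701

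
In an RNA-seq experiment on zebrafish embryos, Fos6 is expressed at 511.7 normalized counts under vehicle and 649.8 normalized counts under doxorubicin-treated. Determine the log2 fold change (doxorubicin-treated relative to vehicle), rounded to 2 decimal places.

0.34

Fold change = 649.8 / 511.7 = 1.2699
log2(1.2699) = 0.345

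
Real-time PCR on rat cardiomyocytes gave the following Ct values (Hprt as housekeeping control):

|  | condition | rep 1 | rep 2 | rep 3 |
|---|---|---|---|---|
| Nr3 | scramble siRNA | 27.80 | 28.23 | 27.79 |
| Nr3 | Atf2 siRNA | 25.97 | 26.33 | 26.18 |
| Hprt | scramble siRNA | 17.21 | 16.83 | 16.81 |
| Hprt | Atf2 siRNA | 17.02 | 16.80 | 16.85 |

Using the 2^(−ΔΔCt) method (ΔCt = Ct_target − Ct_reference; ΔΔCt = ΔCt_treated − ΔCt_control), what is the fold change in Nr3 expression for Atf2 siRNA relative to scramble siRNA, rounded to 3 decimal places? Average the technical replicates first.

Mean Ct: Nr3 scramble siRNA 27.940; Nr3 Atf2 siRNA 26.160; Hprt scramble siRNA 16.950; Hprt Atf2 siRNA 16.890
ΔCt(scramble siRNA) = 27.940 − 16.950 = 10.990
ΔCt(Atf2 siRNA) = 26.160 − 16.890 = 9.270
ΔΔCt = 9.270 − 10.990 = -1.720
Fold change = 2^(−(-1.720)) = 2^1.720 = 3.2944

3.294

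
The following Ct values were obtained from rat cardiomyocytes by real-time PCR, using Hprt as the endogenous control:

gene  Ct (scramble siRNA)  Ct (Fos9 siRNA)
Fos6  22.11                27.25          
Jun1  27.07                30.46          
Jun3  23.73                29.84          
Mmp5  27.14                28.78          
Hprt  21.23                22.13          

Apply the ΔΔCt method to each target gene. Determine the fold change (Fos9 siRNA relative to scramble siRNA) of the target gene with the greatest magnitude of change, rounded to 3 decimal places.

0.027

Fos6: ΔΔCt = (27.25−22.13) − (22.11−21.23) = 5.12 − 0.88 = 4.24; fold change = 2^-4.24 = 0.053
Jun1: ΔΔCt = (30.46−22.13) − (27.07−21.23) = 8.33 − 5.84 = 2.49; fold change = 2^-2.49 = 0.178
Jun3: ΔΔCt = (29.84−22.13) − (23.73−21.23) = 7.71 − 2.50 = 5.21; fold change = 2^-5.21 = 0.027
Mmp5: ΔΔCt = (28.78−22.13) − (27.14−21.23) = 6.65 − 5.91 = 0.74; fold change = 2^-0.74 = 0.599
Jun3 has the largest |ΔΔCt| = 5.21.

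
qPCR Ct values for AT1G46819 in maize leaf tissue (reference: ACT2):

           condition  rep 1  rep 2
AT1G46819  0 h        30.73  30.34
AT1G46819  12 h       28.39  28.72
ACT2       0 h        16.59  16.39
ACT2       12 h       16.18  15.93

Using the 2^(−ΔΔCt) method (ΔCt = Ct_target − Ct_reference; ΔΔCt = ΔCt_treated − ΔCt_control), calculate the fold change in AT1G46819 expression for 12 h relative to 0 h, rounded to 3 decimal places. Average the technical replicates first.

Mean Ct: AT1G46819 0 h 30.535; AT1G46819 12 h 28.555; ACT2 0 h 16.490; ACT2 12 h 16.055
ΔCt(0 h) = 30.535 − 16.490 = 14.045
ΔCt(12 h) = 28.555 − 16.055 = 12.500
ΔΔCt = 12.500 − 14.045 = -1.545
Fold change = 2^(−(-1.545)) = 2^1.545 = 2.9180

2.918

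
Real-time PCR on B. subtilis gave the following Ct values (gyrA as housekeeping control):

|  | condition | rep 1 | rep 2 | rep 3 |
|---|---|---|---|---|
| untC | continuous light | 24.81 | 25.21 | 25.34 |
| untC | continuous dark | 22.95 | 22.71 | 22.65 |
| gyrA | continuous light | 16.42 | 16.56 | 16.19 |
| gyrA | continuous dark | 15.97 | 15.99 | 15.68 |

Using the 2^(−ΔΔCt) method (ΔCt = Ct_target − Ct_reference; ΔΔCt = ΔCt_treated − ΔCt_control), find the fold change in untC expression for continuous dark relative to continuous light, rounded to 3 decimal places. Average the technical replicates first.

Mean Ct: untC continuous light 25.120; untC continuous dark 22.770; gyrA continuous light 16.390; gyrA continuous dark 15.880
ΔCt(continuous light) = 25.120 − 16.390 = 8.730
ΔCt(continuous dark) = 22.770 − 15.880 = 6.890
ΔΔCt = 6.890 − 8.730 = -1.840
Fold change = 2^(−(-1.840)) = 2^1.840 = 3.5801

3.580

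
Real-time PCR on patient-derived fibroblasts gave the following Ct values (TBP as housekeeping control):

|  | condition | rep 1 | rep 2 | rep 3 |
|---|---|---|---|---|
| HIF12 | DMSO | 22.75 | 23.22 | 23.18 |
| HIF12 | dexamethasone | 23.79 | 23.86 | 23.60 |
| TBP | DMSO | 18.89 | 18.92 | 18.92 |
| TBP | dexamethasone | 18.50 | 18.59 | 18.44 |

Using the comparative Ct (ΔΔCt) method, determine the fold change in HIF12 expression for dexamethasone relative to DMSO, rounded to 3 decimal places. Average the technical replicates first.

0.467

Mean Ct: HIF12 DMSO 23.050; HIF12 dexamethasone 23.750; TBP DMSO 18.910; TBP dexamethasone 18.510
ΔCt(DMSO) = 23.050 − 18.910 = 4.140
ΔCt(dexamethasone) = 23.750 − 18.510 = 5.240
ΔΔCt = 5.240 − 4.140 = 1.100
Fold change = 2^(−1.100) = 0.4665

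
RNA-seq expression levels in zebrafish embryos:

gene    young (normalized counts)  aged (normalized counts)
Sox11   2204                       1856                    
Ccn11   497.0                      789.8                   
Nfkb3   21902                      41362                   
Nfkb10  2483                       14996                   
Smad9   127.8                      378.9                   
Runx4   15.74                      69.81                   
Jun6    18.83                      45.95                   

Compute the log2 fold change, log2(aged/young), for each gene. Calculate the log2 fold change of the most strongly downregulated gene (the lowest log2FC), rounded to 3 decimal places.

-0.248

log2(1856/2204) = -0.248  (Sox11)
log2(789.8/497.0) = 0.668  (Ccn11)
log2(41362/21902) = 0.917  (Nfkb3)
log2(14996/2483) = 2.594  (Nfkb10)
log2(378.9/127.8) = 1.568  (Smad9)
log2(69.81/15.74) = 2.149  (Runx4)
log2(45.95/18.83) = 1.287  (Jun6)
Sox11 is most strongly downregulated.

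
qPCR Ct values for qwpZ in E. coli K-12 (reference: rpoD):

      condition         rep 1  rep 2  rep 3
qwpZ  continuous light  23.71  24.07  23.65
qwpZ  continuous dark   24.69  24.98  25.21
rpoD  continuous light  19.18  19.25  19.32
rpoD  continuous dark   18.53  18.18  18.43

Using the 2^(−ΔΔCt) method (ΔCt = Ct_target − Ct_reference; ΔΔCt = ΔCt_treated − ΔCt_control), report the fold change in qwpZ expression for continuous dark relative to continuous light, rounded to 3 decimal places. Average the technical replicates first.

Mean Ct: qwpZ continuous light 23.810; qwpZ continuous dark 24.960; rpoD continuous light 19.250; rpoD continuous dark 18.380
ΔCt(continuous light) = 23.810 − 19.250 = 4.560
ΔCt(continuous dark) = 24.960 − 18.380 = 6.580
ΔΔCt = 6.580 − 4.560 = 2.020
Fold change = 2^(−2.020) = 0.2466

0.247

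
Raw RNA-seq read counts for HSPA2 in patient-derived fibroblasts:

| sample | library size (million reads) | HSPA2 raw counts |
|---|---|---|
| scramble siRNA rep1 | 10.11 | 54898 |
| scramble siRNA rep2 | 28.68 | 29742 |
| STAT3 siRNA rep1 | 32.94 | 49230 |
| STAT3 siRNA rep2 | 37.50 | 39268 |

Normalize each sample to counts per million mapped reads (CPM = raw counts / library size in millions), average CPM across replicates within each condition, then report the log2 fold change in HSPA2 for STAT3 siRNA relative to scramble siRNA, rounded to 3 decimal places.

-1.347

CPM(scramble siRNA rep1) = 54898 / 10.11 = 5430.0692
CPM(scramble siRNA rep2) = 29742 / 28.68 = 1037.0293
CPM(STAT3 siRNA rep1) = 49230 / 32.94 = 1494.5355
CPM(STAT3 siRNA rep2) = 39268 / 37.50 = 1047.1467
mean CPM(scramble siRNA) = 3233.5493; mean CPM(STAT3 siRNA) = 1270.8411
Fold change = 1270.8411 / 3233.5493 = 0.39302
log2(0.39302) = -1.3473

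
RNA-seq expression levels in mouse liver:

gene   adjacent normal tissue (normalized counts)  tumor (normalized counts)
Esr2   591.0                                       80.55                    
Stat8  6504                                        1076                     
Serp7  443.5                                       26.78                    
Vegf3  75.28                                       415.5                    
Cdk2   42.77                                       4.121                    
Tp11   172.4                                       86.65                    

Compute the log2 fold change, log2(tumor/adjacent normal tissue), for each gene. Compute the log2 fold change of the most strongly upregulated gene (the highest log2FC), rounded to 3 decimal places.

2.465

log2(80.55/591.0) = -2.875  (Esr2)
log2(1076/6504) = -2.596  (Stat8)
log2(26.78/443.5) = -4.050  (Serp7)
log2(415.5/75.28) = 2.465  (Vegf3)
log2(4.121/42.77) = -3.376  (Cdk2)
log2(86.65/172.4) = -0.992  (Tp11)
Vegf3 is most strongly upregulated.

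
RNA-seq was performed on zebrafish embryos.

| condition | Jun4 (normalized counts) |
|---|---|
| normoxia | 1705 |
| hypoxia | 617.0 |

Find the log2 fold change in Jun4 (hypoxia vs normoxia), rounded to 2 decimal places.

-1.47

Fold change = 617.0 / 1705 = 0.3619
log2(0.3619) = -1.466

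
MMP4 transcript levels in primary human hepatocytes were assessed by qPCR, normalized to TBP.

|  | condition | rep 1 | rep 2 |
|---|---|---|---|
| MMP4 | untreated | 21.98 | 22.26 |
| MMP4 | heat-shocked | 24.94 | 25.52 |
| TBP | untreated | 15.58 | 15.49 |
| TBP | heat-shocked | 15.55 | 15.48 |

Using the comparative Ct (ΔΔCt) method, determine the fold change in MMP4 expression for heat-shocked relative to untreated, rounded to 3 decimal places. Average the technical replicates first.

0.114

Mean Ct: MMP4 untreated 22.120; MMP4 heat-shocked 25.230; TBP untreated 15.535; TBP heat-shocked 15.515
ΔCt(untreated) = 22.120 − 15.535 = 6.585
ΔCt(heat-shocked) = 25.230 − 15.515 = 9.715
ΔΔCt = 9.715 − 6.585 = 3.130
Fold change = 2^(−3.130) = 0.1142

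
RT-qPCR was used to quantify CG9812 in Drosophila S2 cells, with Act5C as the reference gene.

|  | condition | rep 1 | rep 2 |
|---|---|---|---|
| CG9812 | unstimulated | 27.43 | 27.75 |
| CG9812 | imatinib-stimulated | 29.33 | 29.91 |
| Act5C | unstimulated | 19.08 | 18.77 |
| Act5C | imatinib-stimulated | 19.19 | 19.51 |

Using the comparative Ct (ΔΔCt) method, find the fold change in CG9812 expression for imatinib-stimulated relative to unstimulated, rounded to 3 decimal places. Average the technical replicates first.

0.329

Mean Ct: CG9812 unstimulated 27.590; CG9812 imatinib-stimulated 29.620; Act5C unstimulated 18.925; Act5C imatinib-stimulated 19.350
ΔCt(unstimulated) = 27.590 − 18.925 = 8.665
ΔCt(imatinib-stimulated) = 29.620 − 19.350 = 10.270
ΔΔCt = 10.270 − 8.665 = 1.605
Fold change = 2^(−1.605) = 0.3287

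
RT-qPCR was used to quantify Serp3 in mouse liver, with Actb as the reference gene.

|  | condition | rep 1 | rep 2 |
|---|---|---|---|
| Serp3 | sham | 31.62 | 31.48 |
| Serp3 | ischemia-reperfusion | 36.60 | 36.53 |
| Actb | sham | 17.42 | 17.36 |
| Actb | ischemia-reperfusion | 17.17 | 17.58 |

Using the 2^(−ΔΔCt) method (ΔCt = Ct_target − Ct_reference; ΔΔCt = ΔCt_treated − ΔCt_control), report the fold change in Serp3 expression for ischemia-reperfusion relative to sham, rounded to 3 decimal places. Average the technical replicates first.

Mean Ct: Serp3 sham 31.550; Serp3 ischemia-reperfusion 36.565; Actb sham 17.390; Actb ischemia-reperfusion 17.375
ΔCt(sham) = 31.550 − 17.390 = 14.160
ΔCt(ischemia-reperfusion) = 36.565 − 17.375 = 19.190
ΔΔCt = 19.190 − 14.160 = 5.030
Fold change = 2^(−5.030) = 0.0306

0.031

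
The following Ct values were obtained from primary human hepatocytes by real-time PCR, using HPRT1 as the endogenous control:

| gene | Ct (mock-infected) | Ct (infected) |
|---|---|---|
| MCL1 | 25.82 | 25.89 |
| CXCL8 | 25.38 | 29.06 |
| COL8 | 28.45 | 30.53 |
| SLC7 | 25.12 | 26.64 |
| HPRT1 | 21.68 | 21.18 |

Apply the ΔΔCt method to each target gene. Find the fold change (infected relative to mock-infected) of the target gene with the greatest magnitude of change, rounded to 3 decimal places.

MCL1: ΔΔCt = (25.89−21.18) − (25.82−21.68) = 4.71 − 4.14 = 0.57; fold change = 2^-0.57 = 0.674
CXCL8: ΔΔCt = (29.06−21.18) − (25.38−21.68) = 7.88 − 3.70 = 4.18; fold change = 2^-4.18 = 0.055
COL8: ΔΔCt = (30.53−21.18) − (28.45−21.68) = 9.35 − 6.77 = 2.58; fold change = 2^-2.58 = 0.167
SLC7: ΔΔCt = (26.64−21.18) − (25.12−21.68) = 5.46 − 3.44 = 2.02; fold change = 2^-2.02 = 0.247
CXCL8 has the largest |ΔΔCt| = 4.18.

0.055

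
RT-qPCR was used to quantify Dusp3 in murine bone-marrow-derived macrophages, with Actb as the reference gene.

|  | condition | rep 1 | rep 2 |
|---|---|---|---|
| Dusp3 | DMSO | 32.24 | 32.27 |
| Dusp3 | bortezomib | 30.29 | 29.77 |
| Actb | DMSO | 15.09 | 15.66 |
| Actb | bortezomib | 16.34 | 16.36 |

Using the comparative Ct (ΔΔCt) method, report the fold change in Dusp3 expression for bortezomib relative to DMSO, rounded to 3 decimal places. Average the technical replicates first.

9.190

Mean Ct: Dusp3 DMSO 32.255; Dusp3 bortezomib 30.030; Actb DMSO 15.375; Actb bortezomib 16.350
ΔCt(DMSO) = 32.255 − 15.375 = 16.880
ΔCt(bortezomib) = 30.030 − 16.350 = 13.680
ΔΔCt = 13.680 − 16.880 = -3.200
Fold change = 2^(−(-3.200)) = 2^3.200 = 9.1896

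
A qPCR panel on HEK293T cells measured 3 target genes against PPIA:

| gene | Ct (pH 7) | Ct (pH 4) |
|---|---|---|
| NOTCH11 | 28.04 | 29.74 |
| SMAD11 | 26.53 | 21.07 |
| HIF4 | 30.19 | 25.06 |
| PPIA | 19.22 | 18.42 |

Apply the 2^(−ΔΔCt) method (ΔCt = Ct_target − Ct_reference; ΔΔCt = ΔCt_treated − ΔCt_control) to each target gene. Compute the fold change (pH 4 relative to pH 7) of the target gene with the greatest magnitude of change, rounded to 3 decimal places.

25.281

NOTCH11: ΔΔCt = (29.74−18.42) − (28.04−19.22) = 11.32 − 8.82 = 2.50; fold change = 2^-2.50 = 0.177
SMAD11: ΔΔCt = (21.07−18.42) − (26.53−19.22) = 2.65 − 7.31 = -4.66; fold change = 2^4.66 = 25.281
HIF4: ΔΔCt = (25.06−18.42) − (30.19−19.22) = 6.64 − 10.97 = -4.33; fold change = 2^4.33 = 20.112
SMAD11 has the largest |ΔΔCt| = 4.66.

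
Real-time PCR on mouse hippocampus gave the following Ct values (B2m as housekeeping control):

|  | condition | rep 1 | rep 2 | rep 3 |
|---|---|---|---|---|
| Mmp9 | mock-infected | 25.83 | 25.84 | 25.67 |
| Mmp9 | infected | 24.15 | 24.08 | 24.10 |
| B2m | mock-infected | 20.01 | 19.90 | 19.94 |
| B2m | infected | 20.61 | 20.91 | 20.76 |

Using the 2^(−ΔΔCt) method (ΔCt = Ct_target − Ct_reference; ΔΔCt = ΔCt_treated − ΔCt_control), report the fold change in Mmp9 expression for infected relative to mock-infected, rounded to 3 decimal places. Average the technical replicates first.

5.579

Mean Ct: Mmp9 mock-infected 25.780; Mmp9 infected 24.110; B2m mock-infected 19.950; B2m infected 20.760
ΔCt(mock-infected) = 25.780 − 19.950 = 5.830
ΔCt(infected) = 24.110 − 20.760 = 3.350
ΔΔCt = 3.350 − 5.830 = -2.480
Fold change = 2^(−(-2.480)) = 2^2.480 = 5.5790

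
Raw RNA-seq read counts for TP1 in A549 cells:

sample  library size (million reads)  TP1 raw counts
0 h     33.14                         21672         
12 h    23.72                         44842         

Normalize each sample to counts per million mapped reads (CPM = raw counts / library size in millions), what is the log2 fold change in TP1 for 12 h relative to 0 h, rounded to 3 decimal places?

1.531

CPM(0 h) = 21672 / 33.14 = 653.9529
CPM(12 h) = 44842 / 23.72 = 1890.4722
Fold change = 1890.4722 / 653.9529 = 2.89084
log2(2.89084) = 1.5315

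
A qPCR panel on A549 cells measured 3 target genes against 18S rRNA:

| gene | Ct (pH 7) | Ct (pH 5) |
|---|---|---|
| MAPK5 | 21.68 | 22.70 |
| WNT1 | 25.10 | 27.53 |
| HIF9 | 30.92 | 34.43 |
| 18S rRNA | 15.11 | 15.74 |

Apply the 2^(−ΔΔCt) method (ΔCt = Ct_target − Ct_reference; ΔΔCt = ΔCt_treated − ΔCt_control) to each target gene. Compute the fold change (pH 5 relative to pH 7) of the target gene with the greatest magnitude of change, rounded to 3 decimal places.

0.136

MAPK5: ΔΔCt = (22.70−15.74) − (21.68−15.11) = 6.96 − 6.57 = 0.39; fold change = 2^-0.39 = 0.763
WNT1: ΔΔCt = (27.53−15.74) − (25.10−15.11) = 11.79 − 9.99 = 1.80; fold change = 2^-1.80 = 0.287
HIF9: ΔΔCt = (34.43−15.74) − (30.92−15.11) = 18.69 − 15.81 = 2.88; fold change = 2^-2.88 = 0.136
HIF9 has the largest |ΔΔCt| = 2.88.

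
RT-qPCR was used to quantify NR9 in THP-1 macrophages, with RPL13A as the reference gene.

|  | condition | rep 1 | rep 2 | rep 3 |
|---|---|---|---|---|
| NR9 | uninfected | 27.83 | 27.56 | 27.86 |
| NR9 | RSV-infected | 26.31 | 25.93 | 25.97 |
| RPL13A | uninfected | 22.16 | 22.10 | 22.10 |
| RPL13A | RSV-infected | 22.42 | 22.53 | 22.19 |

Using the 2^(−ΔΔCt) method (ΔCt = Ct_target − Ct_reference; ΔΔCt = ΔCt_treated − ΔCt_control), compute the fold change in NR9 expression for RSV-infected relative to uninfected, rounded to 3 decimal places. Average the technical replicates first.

Mean Ct: NR9 uninfected 27.750; NR9 RSV-infected 26.070; RPL13A uninfected 22.120; RPL13A RSV-infected 22.380
ΔCt(uninfected) = 27.750 − 22.120 = 5.630
ΔCt(RSV-infected) = 26.070 − 22.380 = 3.690
ΔΔCt = 3.690 − 5.630 = -1.940
Fold change = 2^(−(-1.940)) = 2^1.940 = 3.8371

3.837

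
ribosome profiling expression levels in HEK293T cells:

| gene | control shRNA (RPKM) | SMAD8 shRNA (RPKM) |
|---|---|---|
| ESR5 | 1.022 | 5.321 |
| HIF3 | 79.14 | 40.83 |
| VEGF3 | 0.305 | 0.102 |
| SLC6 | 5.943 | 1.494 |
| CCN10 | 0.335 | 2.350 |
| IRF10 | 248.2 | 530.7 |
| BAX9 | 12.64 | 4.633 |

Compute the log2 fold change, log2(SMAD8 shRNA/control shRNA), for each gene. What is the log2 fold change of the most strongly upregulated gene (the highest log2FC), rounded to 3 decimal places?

2.810

log2(5.321/1.022) = 2.380  (ESR5)
log2(40.83/79.14) = -0.955  (HIF3)
log2(0.102/0.305) = -1.580  (VEGF3)
log2(1.494/5.943) = -1.992  (SLC6)
log2(2.350/0.335) = 2.810  (CCN10)
log2(530.7/248.2) = 1.096  (IRF10)
log2(4.633/12.64) = -1.448  (BAX9)
CCN10 is most strongly upregulated.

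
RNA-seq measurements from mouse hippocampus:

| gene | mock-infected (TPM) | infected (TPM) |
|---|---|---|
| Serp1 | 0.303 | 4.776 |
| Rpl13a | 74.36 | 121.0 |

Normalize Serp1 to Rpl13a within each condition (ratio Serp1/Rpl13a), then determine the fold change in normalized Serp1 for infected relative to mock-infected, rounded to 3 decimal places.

9.687

Serp1/Rpl13a (mock-infected) = 0.303 / 74.36 = 0.0040748
Serp1/Rpl13a (infected) = 4.776 / 121.0 = 0.039471
Fold change = 0.039471 / 0.0040748 = 9.6867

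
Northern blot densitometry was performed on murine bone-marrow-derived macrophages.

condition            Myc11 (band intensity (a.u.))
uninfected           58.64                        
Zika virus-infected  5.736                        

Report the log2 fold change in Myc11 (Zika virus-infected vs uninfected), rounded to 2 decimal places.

-3.35

Fold change = 5.736 / 58.64 = 0.0978
log2(0.0978) = -3.354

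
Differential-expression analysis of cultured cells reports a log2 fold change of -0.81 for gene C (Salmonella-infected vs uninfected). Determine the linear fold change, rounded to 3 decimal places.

Fold change = 2^(-0.81) = 0.5704

0.570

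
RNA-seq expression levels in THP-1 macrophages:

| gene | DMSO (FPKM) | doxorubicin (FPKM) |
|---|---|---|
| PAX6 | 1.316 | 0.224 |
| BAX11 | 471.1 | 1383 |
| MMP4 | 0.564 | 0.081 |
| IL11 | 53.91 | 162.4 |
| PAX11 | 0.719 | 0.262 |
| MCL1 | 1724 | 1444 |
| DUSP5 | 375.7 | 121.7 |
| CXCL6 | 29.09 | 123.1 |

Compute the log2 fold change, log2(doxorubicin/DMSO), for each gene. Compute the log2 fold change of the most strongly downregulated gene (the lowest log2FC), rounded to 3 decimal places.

log2(0.224/1.316) = -2.555  (PAX6)
log2(1383/471.1) = 1.554  (BAX11)
log2(0.081/0.564) = -2.800  (MMP4)
log2(162.4/53.91) = 1.591  (IL11)
log2(0.262/0.719) = -1.456  (PAX11)
log2(1444/1724) = -0.256  (MCL1)
log2(121.7/375.7) = -1.626  (DUSP5)
log2(123.1/29.09) = 2.081  (CXCL6)
MMP4 is most strongly downregulated.

-2.800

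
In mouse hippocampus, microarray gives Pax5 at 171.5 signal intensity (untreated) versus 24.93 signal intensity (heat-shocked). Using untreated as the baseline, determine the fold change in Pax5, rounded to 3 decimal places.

0.145

Fold change = 24.93 / 171.5 = 0.1454
Pax5 is downregulated.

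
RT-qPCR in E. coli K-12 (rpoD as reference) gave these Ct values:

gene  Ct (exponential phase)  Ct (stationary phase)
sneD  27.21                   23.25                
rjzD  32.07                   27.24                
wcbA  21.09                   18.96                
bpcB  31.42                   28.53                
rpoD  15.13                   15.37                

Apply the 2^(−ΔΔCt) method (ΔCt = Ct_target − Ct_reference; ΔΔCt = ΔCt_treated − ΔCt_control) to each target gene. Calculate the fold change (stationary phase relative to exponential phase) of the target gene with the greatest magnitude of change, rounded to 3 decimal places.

33.591

sneD: ΔΔCt = (23.25−15.37) − (27.21−15.13) = 7.88 − 12.08 = -4.20; fold change = 2^4.20 = 18.379
rjzD: ΔΔCt = (27.24−15.37) − (32.07−15.13) = 11.87 − 16.94 = -5.07; fold change = 2^5.07 = 33.591
wcbA: ΔΔCt = (18.96−15.37) − (21.09−15.13) = 3.59 − 5.96 = -2.37; fold change = 2^2.37 = 5.169
bpcB: ΔΔCt = (28.53−15.37) − (31.42−15.13) = 13.16 − 16.29 = -3.13; fold change = 2^3.13 = 8.754
rjzD has the largest |ΔΔCt| = 5.07.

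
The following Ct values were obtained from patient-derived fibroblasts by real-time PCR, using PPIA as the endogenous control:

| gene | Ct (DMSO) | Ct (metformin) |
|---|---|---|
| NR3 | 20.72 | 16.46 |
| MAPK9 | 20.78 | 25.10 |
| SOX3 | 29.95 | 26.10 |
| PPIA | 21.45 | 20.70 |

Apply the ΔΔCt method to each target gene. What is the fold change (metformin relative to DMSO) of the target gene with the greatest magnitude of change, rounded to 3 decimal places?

0.030

NR3: ΔΔCt = (16.46−20.70) − (20.72−21.45) = -4.24 − (-0.73) = -3.51; fold change = 2^3.51 = 11.392
MAPK9: ΔΔCt = (25.10−20.70) − (20.78−21.45) = 4.40 − (-0.67) = 5.07; fold change = 2^-5.07 = 0.030
SOX3: ΔΔCt = (26.10−20.70) − (29.95−21.45) = 5.40 − 8.50 = -3.10; fold change = 2^3.10 = 8.574
MAPK9 has the largest |ΔΔCt| = 5.07.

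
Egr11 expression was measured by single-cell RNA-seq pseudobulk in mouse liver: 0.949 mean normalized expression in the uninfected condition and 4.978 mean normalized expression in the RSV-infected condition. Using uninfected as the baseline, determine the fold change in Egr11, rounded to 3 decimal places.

Fold change = 4.978 / 0.949 = 5.2455
Egr11 is upregulated.

5.246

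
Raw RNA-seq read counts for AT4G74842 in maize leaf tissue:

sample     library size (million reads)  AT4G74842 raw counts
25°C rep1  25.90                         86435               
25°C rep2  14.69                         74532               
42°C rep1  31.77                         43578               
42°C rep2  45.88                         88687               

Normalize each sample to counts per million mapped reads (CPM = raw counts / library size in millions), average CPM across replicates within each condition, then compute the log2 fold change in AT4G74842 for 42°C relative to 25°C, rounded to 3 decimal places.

-1.348

CPM(25°C rep1) = 86435 / 25.90 = 3337.2587
CPM(25°C rep2) = 74532 / 14.69 = 5073.6555
CPM(42°C rep1) = 43578 / 31.77 = 1371.6714
CPM(42°C rep2) = 88687 / 45.88 = 1933.0209
mean CPM(25°C) = 4205.4571; mean CPM(42°C) = 1652.3462
Fold change = 1652.3462 / 4205.4571 = 0.39291
log2(0.39291) = -1.3477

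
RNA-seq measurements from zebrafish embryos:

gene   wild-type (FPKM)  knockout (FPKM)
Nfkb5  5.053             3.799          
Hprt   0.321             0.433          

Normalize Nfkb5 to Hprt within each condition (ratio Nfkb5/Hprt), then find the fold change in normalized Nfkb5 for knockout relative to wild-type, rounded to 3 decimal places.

0.557

Nfkb5/Hprt (wild-type) = 5.053 / 0.321 = 15.741
Nfkb5/Hprt (knockout) = 3.799 / 0.433 = 8.7737
Fold change = 8.7737 / 15.741 = 0.5574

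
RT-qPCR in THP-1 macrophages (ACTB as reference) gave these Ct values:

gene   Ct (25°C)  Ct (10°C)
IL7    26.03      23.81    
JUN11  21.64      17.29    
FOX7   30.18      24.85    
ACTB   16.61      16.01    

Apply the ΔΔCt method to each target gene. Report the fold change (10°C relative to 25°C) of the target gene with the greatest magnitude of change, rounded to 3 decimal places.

26.538

IL7: ΔΔCt = (23.81−16.01) − (26.03−16.61) = 7.80 − 9.42 = -1.62; fold change = 2^1.62 = 3.074
JUN11: ΔΔCt = (17.29−16.01) − (21.64−16.61) = 1.28 − 5.03 = -3.75; fold change = 2^3.75 = 13.454
FOX7: ΔΔCt = (24.85−16.01) − (30.18−16.61) = 8.84 − 13.57 = -4.73; fold change = 2^4.73 = 26.538
FOX7 has the largest |ΔΔCt| = 4.73.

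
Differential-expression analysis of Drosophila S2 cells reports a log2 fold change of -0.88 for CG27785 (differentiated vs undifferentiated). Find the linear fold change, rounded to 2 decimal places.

0.54

Fold change = 2^(-0.88) = 0.543
That is, CG27785 drops to 54.3% of the undifferentiated level.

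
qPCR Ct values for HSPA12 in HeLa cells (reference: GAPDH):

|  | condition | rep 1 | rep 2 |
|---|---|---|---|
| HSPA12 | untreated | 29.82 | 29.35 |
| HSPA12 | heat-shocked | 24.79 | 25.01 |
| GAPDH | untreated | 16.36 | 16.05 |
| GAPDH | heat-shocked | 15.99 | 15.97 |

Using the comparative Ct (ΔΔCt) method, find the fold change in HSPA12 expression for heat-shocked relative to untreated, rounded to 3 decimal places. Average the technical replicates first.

Mean Ct: HSPA12 untreated 29.585; HSPA12 heat-shocked 24.900; GAPDH untreated 16.205; GAPDH heat-shocked 15.980
ΔCt(untreated) = 29.585 − 16.205 = 13.380
ΔCt(heat-shocked) = 24.900 − 15.980 = 8.920
ΔΔCt = 8.920 − 13.380 = -4.460
Fold change = 2^(−(-4.460)) = 2^4.460 = 22.0087

22.009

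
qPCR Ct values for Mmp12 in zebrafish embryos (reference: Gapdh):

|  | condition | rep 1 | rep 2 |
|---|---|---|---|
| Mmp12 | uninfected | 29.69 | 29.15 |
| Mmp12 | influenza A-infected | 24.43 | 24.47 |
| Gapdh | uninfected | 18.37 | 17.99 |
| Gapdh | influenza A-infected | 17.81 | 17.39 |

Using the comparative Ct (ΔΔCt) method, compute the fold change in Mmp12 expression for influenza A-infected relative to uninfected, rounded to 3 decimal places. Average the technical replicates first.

20.966

Mean Ct: Mmp12 uninfected 29.420; Mmp12 influenza A-infected 24.450; Gapdh uninfected 18.180; Gapdh influenza A-infected 17.600
ΔCt(uninfected) = 29.420 − 18.180 = 11.240
ΔCt(influenza A-infected) = 24.450 − 17.600 = 6.850
ΔΔCt = 6.850 − 11.240 = -4.390
Fold change = 2^(−(-4.390)) = 2^4.390 = 20.9663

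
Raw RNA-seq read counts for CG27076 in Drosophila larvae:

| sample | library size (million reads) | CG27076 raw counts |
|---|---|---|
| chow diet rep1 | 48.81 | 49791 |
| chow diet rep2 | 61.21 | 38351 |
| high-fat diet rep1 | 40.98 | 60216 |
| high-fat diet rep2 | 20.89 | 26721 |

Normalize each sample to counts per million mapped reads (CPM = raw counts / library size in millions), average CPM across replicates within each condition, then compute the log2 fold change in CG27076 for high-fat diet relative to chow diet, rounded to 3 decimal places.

CPM(chow diet rep1) = 49791 / 48.81 = 1020.0983
CPM(chow diet rep2) = 38351 / 61.21 = 626.5479
CPM(high-fat diet rep1) = 60216 / 40.98 = 1469.3997
CPM(high-fat diet rep2) = 26721 / 20.89 = 1279.1288
mean CPM(chow diet) = 823.3231; mean CPM(high-fat diet) = 1374.2642
Fold change = 1374.2642 / 823.3231 = 1.66917
log2(1.66917) = 0.7391

0.739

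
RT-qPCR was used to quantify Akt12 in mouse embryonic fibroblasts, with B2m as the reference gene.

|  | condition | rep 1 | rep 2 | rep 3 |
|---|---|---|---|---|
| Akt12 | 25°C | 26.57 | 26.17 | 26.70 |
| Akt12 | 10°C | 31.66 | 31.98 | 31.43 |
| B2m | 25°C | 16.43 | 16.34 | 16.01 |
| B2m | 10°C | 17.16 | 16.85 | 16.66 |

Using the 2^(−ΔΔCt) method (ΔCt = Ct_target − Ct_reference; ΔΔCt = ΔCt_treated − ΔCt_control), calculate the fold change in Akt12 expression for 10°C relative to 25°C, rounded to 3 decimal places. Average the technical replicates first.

Mean Ct: Akt12 25°C 26.480; Akt12 10°C 31.690; B2m 25°C 16.260; B2m 10°C 16.890
ΔCt(25°C) = 26.480 − 16.260 = 10.220
ΔCt(10°C) = 31.690 − 16.890 = 14.800
ΔΔCt = 14.800 − 10.220 = 4.580
Fold change = 2^(−4.580) = 0.0418

0.042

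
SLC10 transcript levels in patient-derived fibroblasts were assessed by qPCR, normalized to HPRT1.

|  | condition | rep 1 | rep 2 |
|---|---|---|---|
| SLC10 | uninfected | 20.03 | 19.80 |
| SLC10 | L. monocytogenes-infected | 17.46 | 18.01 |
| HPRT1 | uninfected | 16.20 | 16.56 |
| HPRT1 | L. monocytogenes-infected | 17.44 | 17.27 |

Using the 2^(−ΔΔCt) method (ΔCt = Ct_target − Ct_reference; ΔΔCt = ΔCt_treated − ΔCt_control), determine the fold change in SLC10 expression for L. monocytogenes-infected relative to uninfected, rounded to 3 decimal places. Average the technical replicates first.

8.907

Mean Ct: SLC10 uninfected 19.915; SLC10 L. monocytogenes-infected 17.735; HPRT1 uninfected 16.380; HPRT1 L. monocytogenes-infected 17.355
ΔCt(uninfected) = 19.915 − 16.380 = 3.535
ΔCt(L. monocytogenes-infected) = 17.735 − 17.355 = 0.380
ΔΔCt = 0.380 − 3.535 = -3.155
Fold change = 2^(−(-3.155)) = 2^3.155 = 8.9074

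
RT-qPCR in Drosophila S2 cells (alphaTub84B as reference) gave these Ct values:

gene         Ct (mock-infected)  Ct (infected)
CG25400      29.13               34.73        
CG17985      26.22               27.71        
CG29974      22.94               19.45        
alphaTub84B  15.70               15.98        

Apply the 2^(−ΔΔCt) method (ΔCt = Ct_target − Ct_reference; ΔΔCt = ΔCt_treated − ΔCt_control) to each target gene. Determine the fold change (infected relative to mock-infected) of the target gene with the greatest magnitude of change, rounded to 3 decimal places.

CG25400: ΔΔCt = (34.73−15.98) − (29.13−15.70) = 18.75 − 13.43 = 5.32; fold change = 2^-5.32 = 0.025
CG17985: ΔΔCt = (27.71−15.98) − (26.22−15.70) = 11.73 − 10.52 = 1.21; fold change = 2^-1.21 = 0.432
CG29974: ΔΔCt = (19.45−15.98) − (22.94−15.70) = 3.47 − 7.24 = -3.77; fold change = 2^3.77 = 13.642
CG25400 has the largest |ΔΔCt| = 5.32.

0.025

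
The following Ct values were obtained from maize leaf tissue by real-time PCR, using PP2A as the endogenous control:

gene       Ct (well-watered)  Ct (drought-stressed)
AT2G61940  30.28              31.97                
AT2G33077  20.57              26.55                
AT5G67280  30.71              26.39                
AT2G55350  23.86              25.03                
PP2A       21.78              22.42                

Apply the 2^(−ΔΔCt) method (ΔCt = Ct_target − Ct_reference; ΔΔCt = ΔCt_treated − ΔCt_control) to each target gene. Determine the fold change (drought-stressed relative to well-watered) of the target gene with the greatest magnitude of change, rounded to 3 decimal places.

AT2G61940: ΔΔCt = (31.97−22.42) − (30.28−21.78) = 9.55 − 8.50 = 1.05; fold change = 2^-1.05 = 0.483
AT2G33077: ΔΔCt = (26.55−22.42) − (20.57−21.78) = 4.13 − (-1.21) = 5.34; fold change = 2^-5.34 = 0.025
AT5G67280: ΔΔCt = (26.39−22.42) − (30.71−21.78) = 3.97 − 8.93 = -4.96; fold change = 2^4.96 = 31.125
AT2G55350: ΔΔCt = (25.03−22.42) − (23.86−21.78) = 2.61 − 2.08 = 0.53; fold change = 2^-0.53 = 0.693
AT2G33077 has the largest |ΔΔCt| = 5.34.

0.025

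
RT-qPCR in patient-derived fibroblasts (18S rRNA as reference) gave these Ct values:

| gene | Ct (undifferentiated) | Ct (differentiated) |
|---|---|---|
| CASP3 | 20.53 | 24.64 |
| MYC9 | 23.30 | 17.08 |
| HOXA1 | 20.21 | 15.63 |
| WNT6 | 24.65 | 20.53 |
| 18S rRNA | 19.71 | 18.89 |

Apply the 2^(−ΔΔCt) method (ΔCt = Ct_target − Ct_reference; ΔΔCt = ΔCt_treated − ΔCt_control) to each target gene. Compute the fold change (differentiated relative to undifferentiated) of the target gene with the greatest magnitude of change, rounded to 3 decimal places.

CASP3: ΔΔCt = (24.64−18.89) − (20.53−19.71) = 5.75 − 0.82 = 4.93; fold change = 2^-4.93 = 0.033
MYC9: ΔΔCt = (17.08−18.89) − (23.30−19.71) = -1.81 − 3.59 = -5.40; fold change = 2^5.40 = 42.224
HOXA1: ΔΔCt = (15.63−18.89) − (20.21−19.71) = -3.26 − 0.50 = -3.76; fold change = 2^3.76 = 13.548
WNT6: ΔΔCt = (20.53−18.89) − (24.65−19.71) = 1.64 − 4.94 = -3.30; fold change = 2^3.30 = 9.849
MYC9 has the largest |ΔΔCt| = 5.40.

42.224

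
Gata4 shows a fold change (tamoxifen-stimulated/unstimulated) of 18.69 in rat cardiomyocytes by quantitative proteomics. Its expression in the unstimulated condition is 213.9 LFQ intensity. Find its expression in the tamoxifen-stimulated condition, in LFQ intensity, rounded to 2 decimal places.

3997.79

tamoxifen-stimulated expression = 213.9 × 18.69 = 3997.79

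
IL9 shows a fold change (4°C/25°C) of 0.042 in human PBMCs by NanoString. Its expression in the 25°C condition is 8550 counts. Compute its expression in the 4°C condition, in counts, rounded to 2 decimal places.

359.10

4°C expression = 8550 × 0.042 = 359.10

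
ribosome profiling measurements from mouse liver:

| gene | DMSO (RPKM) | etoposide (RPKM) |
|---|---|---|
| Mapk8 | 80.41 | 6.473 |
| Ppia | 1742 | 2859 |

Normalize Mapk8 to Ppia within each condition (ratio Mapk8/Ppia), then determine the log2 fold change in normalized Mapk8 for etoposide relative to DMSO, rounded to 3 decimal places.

Mapk8/Ppia (DMSO) = 80.41 / 1742 = 0.04616
Mapk8/Ppia (etoposide) = 6.473 / 2859 = 0.0022641
Fold change = 0.0022641 / 0.04616 = 0.0490
log2(0.0490) = -4.3496

-4.350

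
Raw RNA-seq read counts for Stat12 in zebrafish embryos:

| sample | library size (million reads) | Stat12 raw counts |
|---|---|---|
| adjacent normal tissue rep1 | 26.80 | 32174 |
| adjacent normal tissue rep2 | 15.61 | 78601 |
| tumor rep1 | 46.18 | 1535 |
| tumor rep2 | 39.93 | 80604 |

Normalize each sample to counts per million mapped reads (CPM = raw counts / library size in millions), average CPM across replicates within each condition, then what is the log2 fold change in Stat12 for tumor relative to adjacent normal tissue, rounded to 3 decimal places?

CPM(adjacent normal tissue rep1) = 32174 / 26.80 = 1200.5224
CPM(adjacent normal tissue rep2) = 78601 / 15.61 = 5035.2979
CPM(tumor rep1) = 1535 / 46.18 = 33.2395
CPM(tumor rep2) = 80604 / 39.93 = 2018.6326
mean CPM(adjacent normal tissue) = 3117.9101; mean CPM(tumor) = 1025.9361
Fold change = 1025.9361 / 3117.9101 = 0.32905
log2(0.32905) = -1.6036

-1.604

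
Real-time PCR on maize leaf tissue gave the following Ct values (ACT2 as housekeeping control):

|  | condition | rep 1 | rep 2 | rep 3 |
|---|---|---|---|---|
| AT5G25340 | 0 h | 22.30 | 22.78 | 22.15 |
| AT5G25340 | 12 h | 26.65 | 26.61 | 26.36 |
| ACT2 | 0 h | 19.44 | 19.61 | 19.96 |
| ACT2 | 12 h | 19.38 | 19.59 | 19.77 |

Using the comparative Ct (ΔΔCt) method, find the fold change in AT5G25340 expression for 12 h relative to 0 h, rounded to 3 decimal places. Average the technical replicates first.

Mean Ct: AT5G25340 0 h 22.410; AT5G25340 12 h 26.540; ACT2 0 h 19.670; ACT2 12 h 19.580
ΔCt(0 h) = 22.410 − 19.670 = 2.740
ΔCt(12 h) = 26.540 − 19.580 = 6.960
ΔΔCt = 6.960 − 2.740 = 4.220
Fold change = 2^(−4.220) = 0.0537

0.054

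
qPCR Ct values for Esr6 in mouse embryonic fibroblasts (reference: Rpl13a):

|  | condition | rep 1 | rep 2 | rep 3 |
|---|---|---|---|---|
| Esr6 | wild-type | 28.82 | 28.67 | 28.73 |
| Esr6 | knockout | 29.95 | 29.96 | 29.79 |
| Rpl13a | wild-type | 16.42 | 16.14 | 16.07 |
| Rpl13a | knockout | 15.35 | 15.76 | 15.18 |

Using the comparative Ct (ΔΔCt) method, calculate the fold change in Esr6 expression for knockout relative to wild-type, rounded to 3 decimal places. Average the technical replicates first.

Mean Ct: Esr6 wild-type 28.740; Esr6 knockout 29.900; Rpl13a wild-type 16.210; Rpl13a knockout 15.430
ΔCt(wild-type) = 28.740 − 16.210 = 12.530
ΔCt(knockout) = 29.900 − 15.430 = 14.470
ΔΔCt = 14.470 − 12.530 = 1.940
Fold change = 2^(−1.940) = 0.2606

0.261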